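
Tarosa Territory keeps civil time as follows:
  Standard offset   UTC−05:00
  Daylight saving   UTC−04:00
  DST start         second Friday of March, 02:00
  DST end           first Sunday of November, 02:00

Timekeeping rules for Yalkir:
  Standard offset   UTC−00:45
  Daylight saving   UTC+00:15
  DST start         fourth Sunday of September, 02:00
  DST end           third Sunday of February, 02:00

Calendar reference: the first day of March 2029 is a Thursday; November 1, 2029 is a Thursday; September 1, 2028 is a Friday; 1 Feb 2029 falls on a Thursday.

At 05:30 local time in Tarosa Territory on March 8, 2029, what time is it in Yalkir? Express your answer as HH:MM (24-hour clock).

09:45

1 March 2029 is a Thursday, so the first Friday is March 2 and the second is March 9.
1 November 2029 is a Thursday, so the first Sunday is November 4.
March 8, 2029 does not fall between 9 March and 4 November, so daylight saving is not in effect and Tarosa Territory is at UTC−05:00.
05:30 Tarosa Territory + 5h = 10:30 UTC.
1 September 2028 is a Friday, so the first Sunday is September 3 and the fourth is September 24.
1 February 2029 is a Thursday, so the first Sunday is February 4 and the third is February 18.
At the standard offset (UTC−00:45), 10:30 UTC − 0h45m = 09:45 Yalkir standard time.
The standard-time date in Yalkir, March 8, 2029, does not fall between 24 September 2028 and 18 February 2029, so daylight saving is not in effect and Yalkir is at UTC−00:45.
10:30 UTC − 0h45m = 09:45 Yalkir.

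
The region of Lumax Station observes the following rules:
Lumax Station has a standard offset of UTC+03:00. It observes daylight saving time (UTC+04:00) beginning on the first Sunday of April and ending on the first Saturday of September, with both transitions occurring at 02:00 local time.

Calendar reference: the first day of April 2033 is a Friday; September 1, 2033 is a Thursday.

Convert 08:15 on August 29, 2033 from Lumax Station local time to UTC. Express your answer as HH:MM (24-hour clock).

1 April 2033 is a Friday, so the first Sunday is April 3.
1 September 2033 is a Thursday, so the first Saturday is September 3.
August 29, 2033 lies within the daylight-saving period (3 April – 3 September), so Lumax Station is on daylight time, UTC+04:00.
08:15 local − 4h = 04:15 UTC.

04:15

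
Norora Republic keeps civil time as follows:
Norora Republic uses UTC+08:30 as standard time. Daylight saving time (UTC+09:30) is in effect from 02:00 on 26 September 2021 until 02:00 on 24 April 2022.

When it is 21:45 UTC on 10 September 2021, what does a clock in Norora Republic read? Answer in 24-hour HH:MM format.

At the standard offset (UTC+08:30), 21:45 UTC + 8h30m = 06:15 Norora Republic standard time (rolling into the next day, 11 September 2021).
The standard-time date in Norora Republic, 11 September 2021, is outside the daylight-saving period (26 September 2021 – 24 April 2022), so Norora Republic is on standard time, UTC+08:30.
21:45 UTC + 8h30m = 06:15 local (rolling into the next day, 11 September 2021).

06:15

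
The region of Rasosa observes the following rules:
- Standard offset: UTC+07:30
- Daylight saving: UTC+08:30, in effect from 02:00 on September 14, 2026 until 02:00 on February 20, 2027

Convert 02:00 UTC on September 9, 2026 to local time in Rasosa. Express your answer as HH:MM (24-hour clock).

At the standard offset (UTC+07:30), 02:00 UTC + 7h30m = 09:30 Rasosa standard time.
The standard-time date in Rasosa, September 9, 2026, is outside the daylight-saving period (14 September 2026 – 20 February 2027), so Rasosa is on standard time, UTC+07:30.
02:00 UTC + 7h30m = 09:30 local.

09:30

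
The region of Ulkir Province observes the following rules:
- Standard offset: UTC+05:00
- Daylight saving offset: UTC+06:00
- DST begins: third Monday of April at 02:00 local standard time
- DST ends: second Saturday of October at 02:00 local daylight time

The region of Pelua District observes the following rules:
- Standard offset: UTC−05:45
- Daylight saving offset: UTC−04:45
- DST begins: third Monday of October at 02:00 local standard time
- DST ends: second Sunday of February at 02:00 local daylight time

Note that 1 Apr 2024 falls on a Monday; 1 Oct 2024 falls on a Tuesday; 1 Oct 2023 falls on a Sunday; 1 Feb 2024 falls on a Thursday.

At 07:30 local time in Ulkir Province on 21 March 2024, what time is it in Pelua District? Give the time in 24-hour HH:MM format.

1 April 2024 is a Monday, so the first Monday is April 1 and the third is April 15.
1 October 2024 is a Tuesday, so the first Saturday is October 5 and the second is October 12.
21 March 2024 does not fall between 15 April and 12 October, so daylight saving is not in effect and Ulkir Province is at UTC+05:00.
07:30 Ulkir Province − 5h = 02:30 UTC.
1 October 2023 is a Sunday, so the first Monday is October 2 and the third is October 16.
1 February 2024 is a Thursday, so the first Sunday is February 4 and the second is February 11.
At the standard offset (UTC−05:45), 02:30 UTC − 5h45m = 20:45 Pelua District standard time (rolling into the previous day, 20 March 2024).
Daylight saving runs 16 October 2023 – 11 February 2024; the standard-time date in Pelua District, 20 March 2024, is outside that window, so Pelua District is on standard time at UTC−05:45.
02:30 UTC − 5h45m = 20:45 Pelua District (rolling into the previous day, 20 March 2024).

20:45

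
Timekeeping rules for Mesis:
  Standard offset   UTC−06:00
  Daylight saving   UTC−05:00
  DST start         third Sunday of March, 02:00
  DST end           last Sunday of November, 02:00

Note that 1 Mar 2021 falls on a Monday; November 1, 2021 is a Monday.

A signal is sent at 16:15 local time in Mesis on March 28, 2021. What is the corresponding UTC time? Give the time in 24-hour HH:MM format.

1 March 2021 is a Monday, so the first Sunday is March 7 and the third is March 21.
1 November 2021 is a Monday, so Sundays fall on 7, 14, 21, 28; the last is November 28.
March 28, 2021 lies within the daylight-saving period (21 March – 28 November), so Mesis is on daylight time, UTC−05:00.
16:15 local + 5h = 21:15 UTC.

21:15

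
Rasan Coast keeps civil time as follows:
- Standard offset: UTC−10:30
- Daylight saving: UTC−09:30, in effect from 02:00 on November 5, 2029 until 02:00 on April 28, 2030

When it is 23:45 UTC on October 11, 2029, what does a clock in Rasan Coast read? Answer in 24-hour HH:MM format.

13:15

At the standard offset (UTC−10:30), 23:45 UTC − 10h30m = 13:15 Rasan Coast standard time.
The standard-time date in Rasan Coast, October 11, 2029, does not fall between 5 November 2029 and 28 April 2030, so daylight saving is not in effect and Rasan Coast is at UTC−10:30.
23:45 UTC − 10h30m = 13:15 local.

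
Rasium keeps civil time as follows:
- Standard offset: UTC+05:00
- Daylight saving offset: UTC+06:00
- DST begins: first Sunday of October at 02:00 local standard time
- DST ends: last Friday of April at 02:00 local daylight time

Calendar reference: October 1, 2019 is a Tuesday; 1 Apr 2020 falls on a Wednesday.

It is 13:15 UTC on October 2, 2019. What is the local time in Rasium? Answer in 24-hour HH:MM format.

1 October 2019 is a Tuesday, so the first Sunday is October 6.
1 April 2020 is a Wednesday, so Fridays fall on 3, 10, 17, 24; the last is April 24.
At the standard offset (UTC+05:00), 13:15 UTC + 5h = 18:15 Rasium standard time.
The standard-time date in Rasium, October 2, 2019, is outside the daylight-saving period (6 October 2019 – 24 April 2020), so Rasium is on standard time, UTC+05:00.
13:15 UTC + 5h = 18:15 local.

18:15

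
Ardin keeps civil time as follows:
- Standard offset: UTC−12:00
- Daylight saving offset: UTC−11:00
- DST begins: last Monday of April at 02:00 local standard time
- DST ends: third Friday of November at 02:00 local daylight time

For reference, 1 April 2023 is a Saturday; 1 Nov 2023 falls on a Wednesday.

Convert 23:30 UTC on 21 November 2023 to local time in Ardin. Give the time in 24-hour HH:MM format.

1 April 2023 is a Saturday, so Mondays fall on 3, 10, 17, 24; the last is April 24.
1 November 2023 is a Wednesday, so the first Friday is November 3 and the third is November 17.
At the standard offset (UTC−12:00), 23:30 UTC − 12h = 11:30 Ardin standard time.
The standard-time date in Ardin, 21 November 2023, does not fall between 24 April and 17 November, so daylight saving is not in effect and Ardin is at UTC−12:00.
23:30 UTC − 12h = 11:30 local.

11:30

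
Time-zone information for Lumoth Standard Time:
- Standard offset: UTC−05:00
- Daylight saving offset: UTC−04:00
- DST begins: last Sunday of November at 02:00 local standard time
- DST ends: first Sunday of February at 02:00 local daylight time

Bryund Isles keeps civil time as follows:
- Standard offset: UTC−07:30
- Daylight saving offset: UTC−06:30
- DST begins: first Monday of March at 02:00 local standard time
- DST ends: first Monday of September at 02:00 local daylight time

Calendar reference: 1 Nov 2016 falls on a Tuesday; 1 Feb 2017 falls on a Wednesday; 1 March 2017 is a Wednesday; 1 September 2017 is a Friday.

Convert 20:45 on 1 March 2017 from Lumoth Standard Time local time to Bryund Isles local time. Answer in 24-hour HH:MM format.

18:15

1 November 2016 is a Tuesday, so Sundays fall on 6, 13, 20, 27; the last is November 27.
1 February 2017 is a Wednesday, so the first Sunday is February 5.
Daylight saving runs 27 November 2016 – 5 February 2017; 1 March 2017 is outside that window, so Lumoth Standard Time is on standard time at UTC−05:00.
20:45 Lumoth Standard Time + 5h = 01:45 UTC (rolling into the next day, 2 March 2017).
1 March 2017 is a Wednesday, so the first Monday is March 6.
1 September 2017 is a Friday, so the first Monday is September 4.
At the standard offset (UTC−07:30), 01:45 UTC − 7h30m = 18:15 Bryund Isles standard time (rolling into the previous day, 1 March 2017).
The standard-time date in Bryund Isles, 1 March 2017, does not fall between 6 March and 4 September, so daylight saving is not in effect and Bryund Isles is at UTC−07:30.
01:45 UTC − 7h30m = 18:15 Bryund Isles (rolling into the previous day, 1 March 2017).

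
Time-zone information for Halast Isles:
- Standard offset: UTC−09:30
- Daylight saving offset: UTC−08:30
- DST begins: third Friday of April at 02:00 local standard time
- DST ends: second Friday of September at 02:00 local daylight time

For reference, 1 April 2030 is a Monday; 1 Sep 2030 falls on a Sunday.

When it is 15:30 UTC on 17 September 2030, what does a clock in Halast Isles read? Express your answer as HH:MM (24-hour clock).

1 April 2030 is a Monday, so the first Friday is April 5 and the third is April 19.
1 September 2030 is a Sunday, so the first Friday is September 6 and the second is September 13.
At the standard offset (UTC−09:30), 15:30 UTC − 9h30m = 06:00 Halast Isles standard time.
The standard-time date in Halast Isles, 17 September 2030, does not fall between 19 April and 13 September, so daylight saving is not in effect and Halast Isles is at UTC−09:30.
15:30 UTC − 9h30m = 06:00 local.

06:00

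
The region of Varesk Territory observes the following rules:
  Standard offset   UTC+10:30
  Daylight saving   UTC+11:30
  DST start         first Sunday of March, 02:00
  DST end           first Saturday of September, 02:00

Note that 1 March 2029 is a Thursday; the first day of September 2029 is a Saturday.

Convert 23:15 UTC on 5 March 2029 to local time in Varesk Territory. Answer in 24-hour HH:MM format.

10:45

1 March 2029 is a Thursday, so the first Sunday is March 4.
1 September 2029 is a Saturday, so the first Saturday is September 1.
At the standard offset (UTC+10:30), 23:15 UTC + 10h30m = 09:45 Varesk Territory standard time (rolling into the next day, 6 March 2029).
Daylight saving runs 4 March – 1 September; the standard-time date in Varesk Territory, 6 March 2029, is inside that window, so Varesk Territory is at UTC+11:30.
23:15 UTC + 11h30m = 10:45 local (rolling into the next day, 6 March 2029).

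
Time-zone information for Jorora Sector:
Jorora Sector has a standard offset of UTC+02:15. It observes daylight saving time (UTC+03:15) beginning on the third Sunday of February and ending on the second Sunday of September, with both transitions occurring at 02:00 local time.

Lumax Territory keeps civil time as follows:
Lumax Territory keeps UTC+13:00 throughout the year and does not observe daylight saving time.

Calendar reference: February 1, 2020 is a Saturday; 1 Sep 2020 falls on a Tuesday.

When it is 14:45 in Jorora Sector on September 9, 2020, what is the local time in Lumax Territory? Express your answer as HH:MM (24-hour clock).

1 February 2020 is a Saturday, so the first Sunday is February 2 and the third is February 16.
1 September 2020 is a Tuesday, so the first Sunday is September 6 and the second is September 13.
Daylight saving runs 16 February – 13 September; September 9, 2020 is inside that window, so Jorora Sector is at UTC+03:15.
14:45 Jorora Sector − 3h15m = 11:30 UTC.
Lumax Territory has no daylight saving, so its offset is UTC+13:00 year-round.
11:30 UTC + 13h = 00:30 Lumax Territory (rolling into the next day, 10 September 2020).

00:30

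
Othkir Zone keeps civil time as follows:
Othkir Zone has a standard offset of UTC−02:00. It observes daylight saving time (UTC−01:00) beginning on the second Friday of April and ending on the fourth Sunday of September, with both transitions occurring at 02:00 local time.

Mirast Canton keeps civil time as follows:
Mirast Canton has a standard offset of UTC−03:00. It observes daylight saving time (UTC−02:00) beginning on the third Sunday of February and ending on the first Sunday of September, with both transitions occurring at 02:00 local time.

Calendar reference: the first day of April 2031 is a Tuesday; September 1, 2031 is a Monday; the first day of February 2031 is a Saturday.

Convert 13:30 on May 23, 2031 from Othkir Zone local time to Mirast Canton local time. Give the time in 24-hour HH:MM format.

12:30

1 April 2031 is a Tuesday, so the first Friday is April 4 and the second is April 11.
1 September 2031 is a Monday, so the first Sunday is September 7 and the fourth is September 28.
May 23, 2031 lies within the daylight-saving period (11 April – 28 September), so Othkir Zone is on daylight time, UTC−01:00.
13:30 Othkir Zone + 1h = 14:30 UTC.
1 February 2031 is a Saturday, so the first Sunday is February 2 and the third is February 16.
1 September 2031 is a Monday, so the first Sunday is September 7.
At the standard offset (UTC−03:00), 14:30 UTC − 3h = 11:30 Mirast Canton standard time.
The standard-time date in Mirast Canton, May 23, 2031, lies within the daylight-saving period (16 February – 7 September), so Mirast Canton is on daylight time, UTC−02:00.
14:30 UTC − 2h = 12:30 Mirast Canton.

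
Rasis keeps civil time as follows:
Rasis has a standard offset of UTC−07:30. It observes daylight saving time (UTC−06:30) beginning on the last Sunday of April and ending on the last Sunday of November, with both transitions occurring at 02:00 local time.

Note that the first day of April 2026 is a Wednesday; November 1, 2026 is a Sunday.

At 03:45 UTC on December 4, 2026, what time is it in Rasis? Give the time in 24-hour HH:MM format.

20:15

1 April 2026 is a Wednesday, so Sundays fall on 5, 12, 19, 26; the last is April 26.
1 November 2026 is a Sunday, so Sundays fall on 1, 8, 15, 22, 29; the last is November 29.
At the standard offset (UTC−07:30), 03:45 UTC − 7h30m = 20:15 Rasis standard time (rolling into the previous day, 3 December 2026).
Daylight saving runs 26 April – 29 November; the standard-time date in Rasis, December 3, 2026, is outside that window, so Rasis is on standard time at UTC−07:30.
03:45 UTC − 7h30m = 20:15 local (rolling into the previous day, 3 December 2026).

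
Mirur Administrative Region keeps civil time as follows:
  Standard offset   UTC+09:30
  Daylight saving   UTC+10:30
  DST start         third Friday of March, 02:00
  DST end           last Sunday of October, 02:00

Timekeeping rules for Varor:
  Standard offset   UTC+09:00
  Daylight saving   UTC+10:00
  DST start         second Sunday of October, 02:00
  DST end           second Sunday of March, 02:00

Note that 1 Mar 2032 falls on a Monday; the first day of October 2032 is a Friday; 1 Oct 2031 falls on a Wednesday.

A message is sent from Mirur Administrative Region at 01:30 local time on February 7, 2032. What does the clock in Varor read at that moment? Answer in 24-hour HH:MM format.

02:00

1 March 2032 is a Monday, so the first Friday is March 5 and the third is March 19.
1 October 2032 is a Friday, so Sundays fall on 3, 10, 17, 24, 31; the last is October 31.
February 7, 2032 is outside the daylight-saving period (19 March – 31 October), so Mirur Administrative Region is on standard time, UTC+09:30.
01:30 Mirur Administrative Region − 9h30m = 16:00 UTC (rolling into the previous day, 6 February 2032).
1 October 2031 is a Wednesday, so the first Sunday is October 5 and the second is October 12.
1 March 2032 is a Monday, so the first Sunday is March 7 and the second is March 14.
At the standard offset (UTC+09:00), 16:00 UTC + 9h = 01:00 Varor standard time (rolling into the next day, 7 February 2032).
Daylight saving runs 12 October 2031 – 14 March 2032; the standard-time date in Varor, February 7, 2032, is inside that window, so Varor is at UTC+10:00.
16:00 UTC + 10h = 02:00 Varor (rolling into the next day, 7 February 2032).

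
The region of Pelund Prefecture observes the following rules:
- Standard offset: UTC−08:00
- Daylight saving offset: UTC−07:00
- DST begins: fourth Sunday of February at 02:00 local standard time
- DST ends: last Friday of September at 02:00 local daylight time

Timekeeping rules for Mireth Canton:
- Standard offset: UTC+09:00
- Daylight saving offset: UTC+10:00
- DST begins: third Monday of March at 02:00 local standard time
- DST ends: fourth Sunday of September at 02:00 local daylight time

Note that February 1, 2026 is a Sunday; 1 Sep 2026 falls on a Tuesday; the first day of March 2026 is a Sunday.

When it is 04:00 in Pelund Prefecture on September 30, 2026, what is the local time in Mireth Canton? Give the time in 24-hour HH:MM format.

1 February 2026 is a Sunday, so the first Sunday is February 1 and the fourth is February 22.
1 September 2026 is a Tuesday, so Fridays fall on 4, 11, 18, 25; the last is September 25.
September 30, 2026 does not fall between 22 February and 25 September, so daylight saving is not in effect and Pelund Prefecture is at UTC−08:00.
04:00 Pelund Prefecture + 8h = 12:00 UTC.
1 March 2026 is a Sunday, so the first Monday is March 2 and the third is March 16.
1 September 2026 is a Tuesday, so the first Sunday is September 6 and the fourth is September 27.
At the standard offset (UTC+09:00), 12:00 UTC + 9h = 21:00 Mireth Canton standard time.
Daylight saving runs 16 March – 27 September; the standard-time date in Mireth Canton, September 30, 2026, is outside that window, so Mireth Canton is on standard time at UTC+09:00.
12:00 UTC + 9h = 21:00 Mireth Canton.

21:00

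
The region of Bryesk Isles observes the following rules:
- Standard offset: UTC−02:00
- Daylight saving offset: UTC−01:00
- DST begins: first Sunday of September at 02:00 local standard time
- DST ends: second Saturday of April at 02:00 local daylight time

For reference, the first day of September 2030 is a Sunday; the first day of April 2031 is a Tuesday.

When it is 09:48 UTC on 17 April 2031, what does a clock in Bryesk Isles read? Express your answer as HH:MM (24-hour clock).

1 September 2030 is a Sunday, so the first Sunday is September 1.
1 April 2031 is a Tuesday, so the first Saturday is April 5 and the second is April 12.
At the standard offset (UTC−02:00), 09:48 UTC − 2h = 07:48 Bryesk Isles standard time.
The standard-time date in Bryesk Isles, 17 April 2031, is outside the daylight-saving period (1 September 2030 – 12 April 2031), so Bryesk Isles is on standard time, UTC−02:00.
09:48 UTC − 2h = 07:48 local.

07:48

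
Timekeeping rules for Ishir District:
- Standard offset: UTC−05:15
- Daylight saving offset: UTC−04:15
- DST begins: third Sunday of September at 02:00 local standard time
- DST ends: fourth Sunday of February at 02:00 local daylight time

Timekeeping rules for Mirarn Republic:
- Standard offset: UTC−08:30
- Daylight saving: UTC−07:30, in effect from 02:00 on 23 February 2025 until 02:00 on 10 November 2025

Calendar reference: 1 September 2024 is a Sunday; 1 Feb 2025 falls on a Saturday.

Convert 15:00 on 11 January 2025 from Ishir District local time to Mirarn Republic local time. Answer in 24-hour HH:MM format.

10:45

1 September 2024 is a Sunday, so the first Sunday is September 1 and the third is September 15.
1 February 2025 is a Saturday, so the first Sunday is February 2 and the fourth is February 23.
Daylight saving runs 15 September 2024 – 23 February 2025; 11 January 2025 is inside that window, so Ishir District is at UTC−04:15.
15:00 Ishir District + 4h15m = 19:15 UTC.
At the standard offset (UTC−08:30), 19:15 UTC − 8h30m = 10:45 Mirarn Republic standard time.
Daylight saving runs 23 February – 10 November; the standard-time date in Mirarn Republic, 11 January 2025, is outside that window, so Mirarn Republic is on standard time at UTC−08:30.
19:15 UTC − 8h30m = 10:45 Mirarn Republic.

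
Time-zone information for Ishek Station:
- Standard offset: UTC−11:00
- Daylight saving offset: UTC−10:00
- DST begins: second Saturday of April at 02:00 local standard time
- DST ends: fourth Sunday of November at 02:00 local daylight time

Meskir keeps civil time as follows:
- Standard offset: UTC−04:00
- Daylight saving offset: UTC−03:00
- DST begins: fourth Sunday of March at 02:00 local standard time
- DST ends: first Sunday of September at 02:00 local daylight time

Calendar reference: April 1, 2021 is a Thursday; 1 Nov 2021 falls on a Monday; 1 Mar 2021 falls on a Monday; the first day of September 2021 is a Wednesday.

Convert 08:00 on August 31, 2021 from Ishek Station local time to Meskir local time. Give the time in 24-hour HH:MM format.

1 April 2021 is a Thursday, so the first Saturday is April 3 and the second is April 10.
1 November 2021 is a Monday, so the first Sunday is November 7 and the fourth is November 28.
August 31, 2021 lies within the daylight-saving period (10 April – 28 November), so Ishek Station is on daylight time, UTC−10:00.
08:00 Ishek Station + 10h = 18:00 UTC.
1 March 2021 is a Monday, so the first Sunday is March 7 and the fourth is March 28.
1 September 2021 is a Wednesday, so the first Sunday is September 5.
At the standard offset (UTC−04:00), 18:00 UTC − 4h = 14:00 Meskir standard time.
The standard-time date in Meskir, August 31, 2021, lies within the daylight-saving period (28 March – 5 September), so Meskir is on daylight time, UTC−03:00.
18:00 UTC − 3h = 15:00 Meskir.

15:00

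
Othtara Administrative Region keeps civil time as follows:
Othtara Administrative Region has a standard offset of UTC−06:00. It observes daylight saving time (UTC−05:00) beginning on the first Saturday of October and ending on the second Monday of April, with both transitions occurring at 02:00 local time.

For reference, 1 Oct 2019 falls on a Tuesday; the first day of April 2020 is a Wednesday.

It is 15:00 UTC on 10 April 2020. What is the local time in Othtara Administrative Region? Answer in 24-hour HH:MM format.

10:00

1 October 2019 is a Tuesday, so the first Saturday is October 5.
1 April 2020 is a Wednesday, so the first Monday is April 6 and the second is April 13.
At the standard offset (UTC−06:00), 15:00 UTC − 6h = 09:00 Othtara Administrative Region standard time.
The standard-time date in Othtara Administrative Region, 10 April 2020, falls between 5 October 2019 and 13 April 2020, so daylight saving is in effect and Othtara Administrative Region is at UTC−05:00.
15:00 UTC − 5h = 10:00 local.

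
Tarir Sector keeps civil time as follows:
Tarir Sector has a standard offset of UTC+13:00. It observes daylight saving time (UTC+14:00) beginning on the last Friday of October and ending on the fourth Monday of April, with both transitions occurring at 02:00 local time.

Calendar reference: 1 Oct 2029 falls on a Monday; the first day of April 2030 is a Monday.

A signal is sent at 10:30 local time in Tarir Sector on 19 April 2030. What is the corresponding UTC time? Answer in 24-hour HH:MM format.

20:30

1 October 2029 is a Monday, so Fridays fall on 5, 12, 19, 26; the last is October 26.
1 April 2030 is a Monday, so the first Monday is April 1 and the fourth is April 22.
19 April 2030 lies within the daylight-saving period (26 October 2029 – 22 April 2030), so Tarir Sector is on daylight time, UTC+14:00.
10:30 local − 14h = 20:30 UTC (rolling into the previous day, 18 April 2030).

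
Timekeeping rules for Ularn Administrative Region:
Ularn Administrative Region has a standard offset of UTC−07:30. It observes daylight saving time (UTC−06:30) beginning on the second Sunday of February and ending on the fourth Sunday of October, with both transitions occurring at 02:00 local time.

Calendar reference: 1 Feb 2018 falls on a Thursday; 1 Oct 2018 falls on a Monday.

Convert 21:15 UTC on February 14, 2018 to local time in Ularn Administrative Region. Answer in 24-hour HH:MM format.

14:45

1 February 2018 is a Thursday, so the first Sunday is February 4 and the second is February 11.
1 October 2018 is a Monday, so the first Sunday is October 7 and the fourth is October 28.
At the standard offset (UTC−07:30), 21:15 UTC − 7h30m = 13:45 Ularn Administrative Region standard time.
Daylight saving runs 11 February – 28 October; the standard-time date in Ularn Administrative Region, February 14, 2018, is inside that window, so Ularn Administrative Region is at UTC−06:30.
21:15 UTC − 6h30m = 14:45 local.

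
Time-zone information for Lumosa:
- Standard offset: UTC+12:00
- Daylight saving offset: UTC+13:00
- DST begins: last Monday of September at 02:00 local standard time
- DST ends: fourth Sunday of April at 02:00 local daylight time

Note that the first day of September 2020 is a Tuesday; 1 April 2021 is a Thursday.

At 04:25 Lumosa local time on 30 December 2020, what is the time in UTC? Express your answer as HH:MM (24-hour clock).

15:25

1 September 2020 is a Tuesday, so Mondays fall on 7, 14, 21, 28; the last is September 28.
1 April 2021 is a Thursday, so the first Sunday is April 4 and the fourth is April 25.
Daylight saving runs 28 September 2020 – 25 April 2021; 30 December 2020 is inside that window, so Lumosa is at UTC+13:00.
04:25 local − 13h = 15:25 UTC (rolling into the previous day, 29 December 2020).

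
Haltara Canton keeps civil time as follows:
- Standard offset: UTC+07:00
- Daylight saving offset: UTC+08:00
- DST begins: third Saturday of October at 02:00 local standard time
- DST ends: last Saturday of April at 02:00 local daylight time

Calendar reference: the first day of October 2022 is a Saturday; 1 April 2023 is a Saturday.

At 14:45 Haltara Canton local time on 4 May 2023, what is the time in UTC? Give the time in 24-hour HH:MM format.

1 October 2022 is a Saturday, so the first Saturday is October 1 and the third is October 15.
1 April 2023 is a Saturday, so Saturdays fall on 1, 8, 15, 22, 29; the last is April 29.
4 May 2023 is outside the daylight-saving period (15 October 2022 – 29 April 2023), so Haltara Canton is on standard time, UTC+07:00.
14:45 local − 7h = 07:45 UTC.

07:45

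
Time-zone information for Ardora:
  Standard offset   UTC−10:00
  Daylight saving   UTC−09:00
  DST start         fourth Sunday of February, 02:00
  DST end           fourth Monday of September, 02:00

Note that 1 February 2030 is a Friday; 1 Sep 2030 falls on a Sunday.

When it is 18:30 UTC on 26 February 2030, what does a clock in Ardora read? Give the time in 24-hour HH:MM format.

1 February 2030 is a Friday, so the first Sunday is February 3 and the fourth is February 24.
1 September 2030 is a Sunday, so the first Monday is September 2 and the fourth is September 23.
At the standard offset (UTC−10:00), 18:30 UTC − 10h = 08:30 Ardora standard time.
The standard-time date in Ardora, 26 February 2030, lies within the daylight-saving period (24 February – 23 September), so Ardora is on daylight time, UTC−09:00.
18:30 UTC − 9h = 09:30 local.

09:30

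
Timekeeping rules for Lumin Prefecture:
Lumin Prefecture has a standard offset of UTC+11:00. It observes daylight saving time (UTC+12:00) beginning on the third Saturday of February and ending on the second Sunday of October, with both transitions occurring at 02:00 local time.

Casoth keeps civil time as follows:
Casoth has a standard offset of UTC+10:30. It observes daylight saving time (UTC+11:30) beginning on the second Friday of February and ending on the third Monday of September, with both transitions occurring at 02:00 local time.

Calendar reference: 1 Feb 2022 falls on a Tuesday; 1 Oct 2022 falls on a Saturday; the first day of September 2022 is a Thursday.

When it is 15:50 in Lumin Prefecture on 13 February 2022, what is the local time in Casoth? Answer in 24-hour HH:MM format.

16:20

1 February 2022 is a Tuesday, so the first Saturday is February 5 and the third is February 19.
1 October 2022 is a Saturday, so the first Sunday is October 2 and the second is October 9.
13 February 2022 is outside the daylight-saving period (19 February – 9 October), so Lumin Prefecture is on standard time, UTC+11:00.
15:50 Lumin Prefecture − 11h = 04:50 UTC.
1 February 2022 is a Tuesday, so the first Friday is February 4 and the second is February 11.
1 September 2022 is a Thursday, so the first Monday is September 5 and the third is September 19.
At the standard offset (UTC+10:30), 04:50 UTC + 10h30m = 15:20 Casoth standard time.
The standard-time date in Casoth, 13 February 2022, lies within the daylight-saving period (11 February – 19 September), so Casoth is on daylight time, UTC+11:30.
04:50 UTC + 11h30m = 16:20 Casoth.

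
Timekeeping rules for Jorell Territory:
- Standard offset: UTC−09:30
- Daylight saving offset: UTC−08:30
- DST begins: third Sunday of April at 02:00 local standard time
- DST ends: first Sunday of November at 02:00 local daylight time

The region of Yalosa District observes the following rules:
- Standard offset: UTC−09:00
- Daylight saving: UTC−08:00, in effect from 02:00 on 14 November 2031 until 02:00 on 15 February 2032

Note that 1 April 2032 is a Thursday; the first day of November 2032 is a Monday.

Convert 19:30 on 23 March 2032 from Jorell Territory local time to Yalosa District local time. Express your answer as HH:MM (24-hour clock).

1 April 2032 is a Thursday, so the first Sunday is April 4 and the third is April 18.
1 November 2032 is a Monday, so the first Sunday is November 7.
23 March 2032 is outside the daylight-saving period (18 April – 7 November), so Jorell Territory is on standard time, UTC−09:30.
19:30 Jorell Territory + 9h30m = 05:00 UTC (rolling into the next day, 24 March 2032).
At the standard offset (UTC−09:00), 05:00 UTC − 9h = 20:00 Yalosa District standard time (rolling into the previous day, 23 March 2032).
The standard-time date in Yalosa District, 23 March 2032, does not fall between 14 November 2031 and 15 February 2032, so daylight saving is not in effect and Yalosa District is at UTC−09:00.
05:00 UTC − 9h = 20:00 Yalosa District (rolling into the previous day, 23 March 2032).

20:00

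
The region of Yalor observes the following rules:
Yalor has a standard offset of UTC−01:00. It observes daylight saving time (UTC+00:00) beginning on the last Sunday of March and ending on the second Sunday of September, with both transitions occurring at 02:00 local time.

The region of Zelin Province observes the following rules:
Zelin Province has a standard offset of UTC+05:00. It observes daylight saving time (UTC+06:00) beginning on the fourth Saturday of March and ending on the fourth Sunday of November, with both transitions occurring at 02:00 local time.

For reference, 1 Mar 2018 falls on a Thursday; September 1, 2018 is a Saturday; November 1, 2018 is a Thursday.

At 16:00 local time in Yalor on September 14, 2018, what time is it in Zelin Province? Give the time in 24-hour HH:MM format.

1 March 2018 is a Thursday, so Sundays fall on 4, 11, 18, 25; the last is March 25.
1 September 2018 is a Saturday, so the first Sunday is September 2 and the second is September 9.
September 14, 2018 does not fall between 25 March and 9 September, so daylight saving is not in effect and Yalor is at UTC−01:00.
16:00 Yalor + 1h = 17:00 UTC.
1 March 2018 is a Thursday, so the first Saturday is March 3 and the fourth is March 24.
1 November 2018 is a Thursday, so the first Sunday is November 4 and the fourth is November 25.
At the standard offset (UTC+05:00), 17:00 UTC + 5h = 22:00 Zelin Province standard time.
The standard-time date in Zelin Province, September 14, 2018, falls between 24 March and 25 November, so daylight saving is in effect and Zelin Province is at UTC+06:00.
17:00 UTC + 6h = 23:00 Zelin Province.

23:00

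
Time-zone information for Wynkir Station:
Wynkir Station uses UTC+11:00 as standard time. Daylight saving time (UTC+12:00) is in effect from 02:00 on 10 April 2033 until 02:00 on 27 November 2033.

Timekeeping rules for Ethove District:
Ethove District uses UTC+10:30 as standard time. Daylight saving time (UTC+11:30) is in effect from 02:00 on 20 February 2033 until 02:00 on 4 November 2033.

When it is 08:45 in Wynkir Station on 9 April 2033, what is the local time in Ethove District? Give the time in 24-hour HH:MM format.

9 April 2033 does not fall between 10 April and 27 November, so daylight saving is not in effect and Wynkir Station is at UTC+11:00.
08:45 Wynkir Station − 11h = 21:45 UTC (rolling into the previous day, 8 April 2033).
At the standard offset (UTC+10:30), 21:45 UTC + 10h30m = 08:15 Ethove District standard time (rolling into the next day, 9 April 2033).
The standard-time date in Ethove District, 9 April 2033, lies within the daylight-saving period (20 February – 4 November), so Ethove District is on daylight time, UTC+11:30.
21:45 UTC + 11h30m = 09:15 Ethove District (rolling into the next day, 9 April 2033).

09:15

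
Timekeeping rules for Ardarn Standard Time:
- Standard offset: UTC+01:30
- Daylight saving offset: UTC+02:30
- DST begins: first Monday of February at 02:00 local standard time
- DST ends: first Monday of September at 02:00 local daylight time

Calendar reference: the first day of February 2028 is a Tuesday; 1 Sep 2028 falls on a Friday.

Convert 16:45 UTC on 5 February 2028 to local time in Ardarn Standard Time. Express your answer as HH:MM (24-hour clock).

1 February 2028 is a Tuesday, so the first Monday is February 7.
1 September 2028 is a Friday, so the first Monday is September 4.
At the standard offset (UTC+01:30), 16:45 UTC + 1h30m = 18:15 Ardarn Standard Time standard time.
The standard-time date in Ardarn Standard Time, 5 February 2028, is outside the daylight-saving period (7 February – 4 September), so Ardarn Standard Time is on standard time, UTC+01:30.
16:45 UTC + 1h30m = 18:15 local.

18:15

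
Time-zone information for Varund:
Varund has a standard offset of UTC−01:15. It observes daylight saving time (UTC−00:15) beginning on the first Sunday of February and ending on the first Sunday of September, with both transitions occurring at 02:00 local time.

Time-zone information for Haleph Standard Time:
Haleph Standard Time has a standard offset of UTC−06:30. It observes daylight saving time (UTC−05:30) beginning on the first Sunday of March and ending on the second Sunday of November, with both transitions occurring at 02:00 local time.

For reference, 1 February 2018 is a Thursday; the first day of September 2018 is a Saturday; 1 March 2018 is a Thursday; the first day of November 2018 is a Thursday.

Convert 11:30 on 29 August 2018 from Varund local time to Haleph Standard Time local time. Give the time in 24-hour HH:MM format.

06:15

1 February 2018 is a Thursday, so the first Sunday is February 4.
1 September 2018 is a Saturday, so the first Sunday is September 2.
Daylight saving runs 4 February – 2 September; 29 August 2018 is inside that window, so Varund is at UTC−00:15.
11:30 Varund + 0h15m = 11:45 UTC.
1 March 2018 is a Thursday, so the first Sunday is March 4.
1 November 2018 is a Thursday, so the first Sunday is November 4 and the second is November 11.
At the standard offset (UTC−06:30), 11:45 UTC − 6h30m = 05:15 Haleph Standard Time standard time.
The standard-time date in Haleph Standard Time, 29 August 2018, falls between 4 March and 11 November, so daylight saving is in effect and Haleph Standard Time is at UTC−05:30.
11:45 UTC − 5h30m = 06:15 Haleph Standard Time.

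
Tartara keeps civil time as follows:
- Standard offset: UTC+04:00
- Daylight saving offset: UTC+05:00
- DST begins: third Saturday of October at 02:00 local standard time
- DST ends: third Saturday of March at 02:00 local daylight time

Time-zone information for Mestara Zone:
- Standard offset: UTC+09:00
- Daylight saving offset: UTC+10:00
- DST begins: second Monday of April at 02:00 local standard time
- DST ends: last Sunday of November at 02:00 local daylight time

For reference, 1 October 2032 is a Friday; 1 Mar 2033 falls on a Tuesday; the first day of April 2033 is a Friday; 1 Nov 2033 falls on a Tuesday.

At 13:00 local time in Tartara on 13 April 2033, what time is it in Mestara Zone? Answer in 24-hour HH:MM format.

19:00

1 October 2032 is a Friday, so the first Saturday is October 2 and the third is October 16.
1 March 2033 is a Tuesday, so the first Saturday is March 5 and the third is March 19.
13 April 2033 does not fall between 16 October 2032 and 19 March 2033, so daylight saving is not in effect and Tartara is at UTC+04:00.
13:00 Tartara − 4h = 09:00 UTC.
1 April 2033 is a Friday, so the first Monday is April 4 and the second is April 11.
1 November 2033 is a Tuesday, so Sundays fall on 6, 13, 20, 27; the last is November 27.
At the standard offset (UTC+09:00), 09:00 UTC + 9h = 18:00 Mestara Zone standard time.
Daylight saving runs 11 April – 27 November; the standard-time date in Mestara Zone, 13 April 2033, is inside that window, so Mestara Zone is at UTC+10:00.
09:00 UTC + 10h = 19:00 Mestara Zone.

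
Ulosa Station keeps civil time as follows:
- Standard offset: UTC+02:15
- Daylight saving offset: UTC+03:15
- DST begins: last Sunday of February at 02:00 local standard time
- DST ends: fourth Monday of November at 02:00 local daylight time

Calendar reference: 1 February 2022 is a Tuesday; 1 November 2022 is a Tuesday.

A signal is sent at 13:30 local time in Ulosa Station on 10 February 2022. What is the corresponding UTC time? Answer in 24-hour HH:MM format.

1 February 2022 is a Tuesday, so Sundays fall on 6, 13, 20, 27; the last is February 27.
1 November 2022 is a Tuesday, so the first Monday is November 7 and the fourth is November 28.
10 February 2022 is outside the daylight-saving period (27 February – 28 November), so Ulosa Station is on standard time, UTC+02:15.
13:30 local − 2h15m = 11:15 UTC.

11:15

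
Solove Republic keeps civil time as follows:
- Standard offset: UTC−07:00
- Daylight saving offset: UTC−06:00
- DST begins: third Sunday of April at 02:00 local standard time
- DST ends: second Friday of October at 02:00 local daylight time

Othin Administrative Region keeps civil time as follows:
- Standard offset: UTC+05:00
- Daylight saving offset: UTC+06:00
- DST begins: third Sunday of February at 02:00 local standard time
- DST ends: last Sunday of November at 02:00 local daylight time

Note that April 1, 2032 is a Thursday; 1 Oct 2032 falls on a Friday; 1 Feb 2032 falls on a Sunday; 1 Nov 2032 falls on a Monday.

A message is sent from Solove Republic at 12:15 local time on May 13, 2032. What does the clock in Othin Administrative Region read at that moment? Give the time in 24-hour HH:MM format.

00:15

1 April 2032 is a Thursday, so the first Sunday is April 4 and the third is April 18.
1 October 2032 is a Friday, so the first Friday is October 1 and the second is October 8.
Daylight saving runs 18 April – 8 October; May 13, 2032 is inside that window, so Solove Republic is at UTC−06:00.
12:15 Solove Republic + 6h = 18:15 UTC.
1 February 2032 is a Sunday, so the first Sunday is February 1 and the third is February 15.
1 November 2032 is a Monday, so Sundays fall on 7, 14, 21, 28; the last is November 28.
At the standard offset (UTC+05:00), 18:15 UTC + 5h = 23:15 Othin Administrative Region standard time.
The standard-time date in Othin Administrative Region, May 13, 2032, lies within the daylight-saving period (15 February – 28 November), so Othin Administrative Region is on daylight time, UTC+06:00.
18:15 UTC + 6h = 00:15 Othin Administrative Region (rolling into the next day, 14 May 2032).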